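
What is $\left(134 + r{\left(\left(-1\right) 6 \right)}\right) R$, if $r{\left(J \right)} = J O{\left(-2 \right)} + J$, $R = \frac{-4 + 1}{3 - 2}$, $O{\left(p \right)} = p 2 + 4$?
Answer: $-384$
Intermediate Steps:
$O{\left(p \right)} = 4 + 2 p$ ($O{\left(p \right)} = 2 p + 4 = 4 + 2 p$)
$R = -3$ ($R = - \frac{3}{1} = \left(-3\right) 1 = -3$)
$r{\left(J \right)} = J$ ($r{\left(J \right)} = J \left(4 + 2 \left(-2\right)\right) + J = J \left(4 - 4\right) + J = J 0 + J = 0 + J = J$)
$\left(134 + r{\left(\left(-1\right) 6 \right)}\right) R = \left(134 - 6\right) \left(-3\right) = 128 \left(-3\right) = -384$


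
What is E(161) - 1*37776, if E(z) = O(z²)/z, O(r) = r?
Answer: -37615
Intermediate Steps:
E(z) = z (E(z) = z²/z = z)
E(161) - 1*37776 = 161 - 1*37776 = 161 - 37776 = -37615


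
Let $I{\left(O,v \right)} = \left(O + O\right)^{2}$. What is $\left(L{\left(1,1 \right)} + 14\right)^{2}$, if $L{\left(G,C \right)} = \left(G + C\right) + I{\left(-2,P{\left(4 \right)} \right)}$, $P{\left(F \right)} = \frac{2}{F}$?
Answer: $1024$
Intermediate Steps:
$I{\left(O,v \right)} = 4 O^{2}$ ($I{\left(O,v \right)} = \left(2 O\right)^{2} = 4 O^{2}$)
$L{\left(G,C \right)} = 16 + C + G$ ($L{\left(G,C \right)} = \left(G + C\right) + 4 \left(-2\right)^{2} = \left(C + G\right) + 4 \cdot 4 = \left(C + G\right) + 16 = 16 + C + G$)
$\left(L{\left(1,1 \right)} + 14\right)^{2} = \left(\left(16 + 1 + 1\right) + 14\right)^{2} = \left(18 + 14\right)^{2} = 32^{2} = 1024$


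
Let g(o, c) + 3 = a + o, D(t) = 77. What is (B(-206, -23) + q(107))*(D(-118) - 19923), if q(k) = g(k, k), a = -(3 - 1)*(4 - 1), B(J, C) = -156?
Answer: 1151068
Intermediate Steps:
a = -6 (a = -2*3 = -1*6 = -6)
g(o, c) = -9 + o (g(o, c) = -3 + (-6 + o) = -9 + o)
q(k) = -9 + k
(B(-206, -23) + q(107))*(D(-118) - 19923) = (-156 + (-9 + 107))*(77 - 19923) = (-156 + 98)*(-19846) = -58*(-19846) = 1151068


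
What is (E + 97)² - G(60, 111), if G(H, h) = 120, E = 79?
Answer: 30856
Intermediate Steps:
(E + 97)² - G(60, 111) = (79 + 97)² - 1*120 = 176² - 120 = 30976 - 120 = 30856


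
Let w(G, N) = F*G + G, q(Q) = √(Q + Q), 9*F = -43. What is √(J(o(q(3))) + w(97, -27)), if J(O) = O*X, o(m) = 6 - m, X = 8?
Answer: √(-2866 - 72*√6)/3 ≈ 18.386*I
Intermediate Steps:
F = -43/9 (F = (⅑)*(-43) = -43/9 ≈ -4.7778)
q(Q) = √2*√Q (q(Q) = √(2*Q) = √2*√Q)
w(G, N) = -34*G/9 (w(G, N) = -43*G/9 + G = -34*G/9)
J(O) = 8*O (J(O) = O*8 = 8*O)
√(J(o(q(3))) + w(97, -27)) = √(8*(6 - √2*√3) - 34/9*97) = √(8*(6 - √6) - 3298/9) = √((48 - 8*√6) - 3298/9) = √(-2866/9 - 8*√6)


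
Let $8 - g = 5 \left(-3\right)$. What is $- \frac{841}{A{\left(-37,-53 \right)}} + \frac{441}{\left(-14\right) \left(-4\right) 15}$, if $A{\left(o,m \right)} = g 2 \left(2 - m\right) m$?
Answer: $\frac{284953}{536360} \approx 0.53127$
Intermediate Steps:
$g = 23$ ($g = 8 - 5 \left(-3\right) = 8 - -15 = 8 + 15 = 23$)
$A{\left(o,m \right)} = 23 m \left(4 - 2 m\right)$ ($A{\left(o,m \right)} = 23 \cdot 2 \left(2 - m\right) m = 23 \left(4 - 2 m\right) m = 23 m \left(4 - 2 m\right)$)
$- \frac{841}{A{\left(-37,-53 \right)}} + \frac{441}{\left(-14\right) \left(-4\right) 15} = - \frac{841}{46 \left(-53\right) \left(2 - -53\right)} + \frac{441}{\left(-14\right) \left(-4\right) 15} = - \frac{841}{46 \left(-53\right) \left(2 + 53\right)} + \frac{441}{56 \cdot 15} = - \frac{841}{46 \left(-53\right) 55} + \frac{441}{840} = - \frac{841}{-134090} + 441 \cdot \frac{1}{840} = \left(-841\right) \left(- \frac{1}{134090}\right) + \frac{21}{40} = \frac{841}{134090} + \frac{21}{40} = \frac{284953}{536360}$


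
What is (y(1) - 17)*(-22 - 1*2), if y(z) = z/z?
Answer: 384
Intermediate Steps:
y(z) = 1
(y(1) - 17)*(-22 - 1*2) = (1 - 17)*(-22 - 1*2) = -16*(-22 - 2) = -16*(-24) = 384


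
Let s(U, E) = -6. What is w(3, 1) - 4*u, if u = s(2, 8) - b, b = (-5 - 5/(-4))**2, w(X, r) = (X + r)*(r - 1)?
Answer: 321/4 ≈ 80.250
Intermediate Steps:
w(X, r) = (-1 + r)*(X + r) (w(X, r) = (X + r)*(-1 + r) = (-1 + r)*(X + r))
b = 225/16 (b = (-5 - 5*(-1/4))**2 = (-5 + 5/4)**2 = (-15/4)**2 = 225/16 ≈ 14.063)
u = -321/16 (u = -6 - 1*225/16 = -6 - 225/16 = -321/16 ≈ -20.063)
w(3, 1) - 4*u = (1**2 - 1*3 - 1*1 + 3*1) - 4*(-321/16) = (1 - 3 - 1 + 3) + 321/4 = 0 + 321/4 = 321/4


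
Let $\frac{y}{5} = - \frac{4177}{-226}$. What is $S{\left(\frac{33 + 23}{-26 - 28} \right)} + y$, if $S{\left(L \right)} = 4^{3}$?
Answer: $\frac{35349}{226} \approx 156.41$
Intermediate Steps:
$S{\left(L \right)} = 64$
$y = \frac{20885}{226}$ ($y = 5 \left(- \frac{4177}{-226}\right) = 5 \left(\left(-4177\right) \left(- \frac{1}{226}\right)\right) = 5 \cdot \frac{4177}{226} = \frac{20885}{226} \approx 92.411$)
$S{\left(\frac{33 + 23}{-26 - 28} \right)} + y = 64 + \frac{20885}{226} = \frac{35349}{226}$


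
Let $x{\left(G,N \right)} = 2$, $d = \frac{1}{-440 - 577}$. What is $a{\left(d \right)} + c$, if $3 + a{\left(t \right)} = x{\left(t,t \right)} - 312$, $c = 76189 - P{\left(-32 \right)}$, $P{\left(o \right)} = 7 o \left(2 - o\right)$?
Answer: $83492$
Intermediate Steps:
$P{\left(o \right)} = 7 o \left(2 - o\right)$
$d = - \frac{1}{1017}$ ($d = \frac{1}{-1017} = - \frac{1}{1017} \approx -0.00098328$)
$c = 83805$ ($c = 76189 - 7 \left(-32\right) \left(2 - -32\right) = 76189 - 7 \left(-32\right) \left(2 + 32\right) = 76189 - 7 \left(-32\right) 34 = 76189 - -7616 = 76189 + 7616 = 83805$)
$a{\left(t \right)} = -313$ ($a{\left(t \right)} = -3 + \left(2 - 312\right) = -3 - 310 = -313$)
$a{\left(d \right)} + c = -313 + 83805 = 83492$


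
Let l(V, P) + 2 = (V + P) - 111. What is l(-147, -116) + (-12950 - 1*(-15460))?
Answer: 2134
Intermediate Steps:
l(V, P) = -113 + P + V (l(V, P) = -2 + ((V + P) - 111) = -2 + ((P + V) - 111) = -2 + (-111 + P + V) = -113 + P + V)
l(-147, -116) + (-12950 - 1*(-15460)) = (-113 - 116 - 147) + (-12950 - 1*(-15460)) = -376 + (-12950 + 15460) = -376 + 2510 = 2134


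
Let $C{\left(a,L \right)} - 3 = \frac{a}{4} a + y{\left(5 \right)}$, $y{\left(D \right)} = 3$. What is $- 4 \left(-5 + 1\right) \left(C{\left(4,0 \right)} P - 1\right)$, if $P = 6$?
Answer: $944$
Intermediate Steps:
$C{\left(a,L \right)} = 6 + \frac{a^{2}}{4}$ ($C{\left(a,L \right)} = 3 + \left(\frac{a}{4} a + 3\right) = 3 + \left(\frac{a^{2}}{4} + 3\right) = 3 + \left(3 + \frac{a^{2}}{4}\right) = 6 + \frac{a^{2}}{4}$)
$- 4 \left(-5 + 1\right) \left(C{\left(4,0 \right)} P - 1\right) = - 4 \left(-5 + 1\right) \left(\left(6 + \frac{4^{2}}{4}\right) 6 - 1\right) = \left(-4\right) \left(-4\right) \left(\left(6 + \frac{1}{4} \cdot 16\right) 6 - 1\right) = 16 \left(\left(6 + 4\right) 6 - 1\right) = 16 \left(10 \cdot 6 - 1\right) = 16 \left(60 - 1\right) = 16 \cdot 59 = 944$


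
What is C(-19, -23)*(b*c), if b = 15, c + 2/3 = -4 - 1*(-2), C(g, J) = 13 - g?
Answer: -1280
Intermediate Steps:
c = -8/3 (c = -⅔ + (-4 - 1*(-2)) = -⅔ + (-4 + 2) = -⅔ - 2 = -8/3 ≈ -2.6667)
C(-19, -23)*(b*c) = (13 - 1*(-19))*(15*(-8/3)) = (13 + 19)*(-40) = 32*(-40) = -1280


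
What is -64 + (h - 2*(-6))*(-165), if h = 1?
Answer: -2209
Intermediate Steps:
-64 + (h - 2*(-6))*(-165) = -64 + (1 - 2*(-6))*(-165) = -64 + (1 + 12)*(-165) = -64 + 13*(-165) = -64 - 2145 = -2209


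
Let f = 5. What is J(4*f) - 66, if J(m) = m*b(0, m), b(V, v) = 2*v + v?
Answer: 1134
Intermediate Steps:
b(V, v) = 3*v
J(m) = 3*m² (J(m) = m*(3*m) = 3*m²)
J(4*f) - 66 = 3*(4*5)² - 66 = 3*20² - 66 = 3*400 - 66 = 1200 - 66 = 1134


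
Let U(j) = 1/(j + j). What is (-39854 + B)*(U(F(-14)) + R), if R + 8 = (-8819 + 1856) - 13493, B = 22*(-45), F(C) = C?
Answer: 5850831523/7 ≈ 8.3583e+8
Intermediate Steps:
B = -990
R = -20464 (R = -8 + ((-8819 + 1856) - 13493) = -8 + (-6963 - 13493) = -8 - 20456 = -20464)
U(j) = 1/(2*j)
(-39854 + B)*(U(F(-14)) + R) = (-39854 - 990)*((1/2)/(-14) - 20464) = -40844*((1/2)*(-1/14) - 20464) = -40844*(-1/28 - 20464) = -40844*(-572993/28) = 5850831523/7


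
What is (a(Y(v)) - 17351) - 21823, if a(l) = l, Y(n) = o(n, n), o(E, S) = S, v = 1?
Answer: -39173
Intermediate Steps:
Y(n) = n
(a(Y(v)) - 17351) - 21823 = (1 - 17351) - 21823 = -17350 - 21823 = -39173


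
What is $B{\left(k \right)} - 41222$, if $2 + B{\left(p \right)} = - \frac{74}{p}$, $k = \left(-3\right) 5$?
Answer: $- \frac{618286}{15} \approx -41219.0$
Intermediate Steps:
$k = -15$
$B{\left(p \right)} = -2 - \frac{74}{p}$
$B{\left(k \right)} - 41222 = \left(-2 - \frac{74}{-15}\right) - 41222 = \left(-2 - - \frac{74}{15}\right) - 41222 = \left(-2 + \frac{74}{15}\right) - 41222 = \frac{44}{15} - 41222 = - \frac{618286}{15}$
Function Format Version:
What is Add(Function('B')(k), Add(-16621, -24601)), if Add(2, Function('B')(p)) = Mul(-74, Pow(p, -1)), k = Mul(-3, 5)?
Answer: Rational(-618286, 15) ≈ -41219.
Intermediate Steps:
k = -15
Function('B')(p) = Add(-2, Mul(-74, Pow(p, -1)))
Add(Function('B')(k), Add(-16621, -24601)) = Add(Add(-2, Mul(-74, Pow(-15, -1))), Add(-16621, -24601)) = Add(Add(-2, Mul(-74, Rational(-1, 15))), -41222) = Add(Add(-2, Rational(74, 15)), -41222) = Add(Rational(44, 15), -41222) = Rational(-618286, 15)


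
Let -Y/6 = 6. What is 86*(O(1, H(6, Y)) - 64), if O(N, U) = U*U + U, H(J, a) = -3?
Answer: -4988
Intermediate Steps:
Y = -36 (Y = -6*6 = -36)
O(N, U) = U + U² (O(N, U) = U² + U = U + U²)
86*(O(1, H(6, Y)) - 64) = 86*(-3*(1 - 3) - 64) = 86*(-3*(-2) - 64) = 86*(6 - 64) = 86*(-58) = -4988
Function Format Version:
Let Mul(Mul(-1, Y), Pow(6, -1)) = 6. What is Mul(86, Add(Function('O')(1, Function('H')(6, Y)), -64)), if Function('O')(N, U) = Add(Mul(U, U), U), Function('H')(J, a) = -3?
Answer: -4988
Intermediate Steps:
Y = -36 (Y = Mul(-6, 6) = -36)
Function('O')(N, U) = Add(U, Pow(U, 2)) (Function('O')(N, U) = Add(Pow(U, 2), U) = Add(U, Pow(U, 2)))
Mul(86, Add(Function('O')(1, Function('H')(6, Y)), -64)) = Mul(86, Add(Mul(-3, Add(1, -3)), -64)) = Mul(86, Add(Mul(-3, -2), -64)) = Mul(86, Add(6, -64)) = Mul(86, -58) = -4988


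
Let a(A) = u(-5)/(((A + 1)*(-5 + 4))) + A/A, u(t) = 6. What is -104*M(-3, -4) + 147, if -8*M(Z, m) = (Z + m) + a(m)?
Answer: 95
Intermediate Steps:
a(A) = 1 + 6/(-1 - A) (a(A) = 6/(((A + 1)*(-5 + 4))) + A/A = 6/(((1 + A)*(-1))) + 1 = 6/(-1 - A) + 1 = 1 + 6/(-1 - A))
M(Z, m) = -Z/8 - m/8 - (-5 + m)/(8*(1 + m)) (M(Z, m) = -((Z + m) + (-5 + m)/(1 + m))/8 = -(Z + m + (-5 + m)/(1 + m))/8 = -Z/8 - m/8 - (-5 + m)/(8*(1 + m)))
-104*M(-3, -4) + 147 = -13*(5 - 1*(-4) - (1 - 4)*(-3 - 4))/(1 - 4) + 147 = -13*(5 + 4 - 1*(-3)*(-7))/(-3) + 147 = -13*(-1)*(5 + 4 - 21)/3 + 147 = -13*(-1)*(-12)/3 + 147 = -104*1/2 + 147 = -52 + 147 = 95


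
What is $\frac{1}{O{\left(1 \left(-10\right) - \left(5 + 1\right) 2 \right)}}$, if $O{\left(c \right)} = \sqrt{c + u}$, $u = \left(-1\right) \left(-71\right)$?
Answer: $\frac{1}{7} \approx 0.14286$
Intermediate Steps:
$u = 71$
$O{\left(c \right)} = \sqrt{71 + c}$ ($O{\left(c \right)} = \sqrt{c + 71} = \sqrt{71 + c}$)
$\frac{1}{O{\left(1 \left(-10\right) - \left(5 + 1\right) 2 \right)}} = \frac{1}{\sqrt{71 + \left(1 \left(-10\right) - \left(5 + 1\right) 2\right)}} = \frac{1}{\sqrt{71 - \left(10 + 6 \cdot 2\right)}} = \frac{1}{\sqrt{71 - 22}} = \frac{1}{\sqrt{49}} = \frac{1}{7}$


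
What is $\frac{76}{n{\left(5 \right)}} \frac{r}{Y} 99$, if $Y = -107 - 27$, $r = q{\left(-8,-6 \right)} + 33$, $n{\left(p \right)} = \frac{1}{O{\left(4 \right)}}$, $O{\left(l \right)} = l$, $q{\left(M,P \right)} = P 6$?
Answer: $\frac{45144}{67} \approx 673.79$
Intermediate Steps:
$q{\left(M,P \right)} = 6 P$
$n{\left(p \right)} = \frac{1}{4}$
$r = -3$ ($r = 6 \left(-6\right) + 33 = -36 + 33 = -3$)
$Y = -134$ ($Y = -107 - 27 = -134$)
$\frac{76}{n{\left(5 \right)}} \frac{r}{Y} 99 = 76 \frac{1}{\frac{1}{4}} \left(- \frac{3}{-134}\right) 99 = 76 \cdot 4 \left(\left(-3\right) \left(- \frac{1}{134}\right)\right) 99 = 304 \cdot \frac{3}{134} \cdot 99 = \frac{456}{67} \cdot 99 = \frac{45144}{67}$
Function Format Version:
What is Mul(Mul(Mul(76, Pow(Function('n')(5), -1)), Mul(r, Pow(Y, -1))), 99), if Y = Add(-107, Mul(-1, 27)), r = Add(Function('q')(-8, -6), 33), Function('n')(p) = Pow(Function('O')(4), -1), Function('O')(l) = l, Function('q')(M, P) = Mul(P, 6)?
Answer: Rational(45144, 67) ≈ 673.79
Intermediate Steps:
Function('q')(M, P) = Mul(6, P)
Function('n')(p) = Rational(1, 4) (Function('n')(p) = Pow(4, -1) = Rational(1, 4))
r = -3 (r = Add(Mul(6, -6), 33) = Add(-36, 33) = -3)
Y = -134 (Y = Add(-107, -27) = -134)
Mul(Mul(Mul(76, Pow(Function('n')(5), -1)), Mul(r, Pow(Y, -1))), 99) = Mul(Mul(Mul(76, Pow(Rational(1, 4), -1)), Mul(-3, Pow(-134, -1))), 99) = Mul(Mul(Mul(76, 4), Mul(-3, Rational(-1, 134))), 99) = Mul(Mul(304, Rational(3, 134)), 99) = Mul(Rational(456, 67), 99) = Rational(45144, 67)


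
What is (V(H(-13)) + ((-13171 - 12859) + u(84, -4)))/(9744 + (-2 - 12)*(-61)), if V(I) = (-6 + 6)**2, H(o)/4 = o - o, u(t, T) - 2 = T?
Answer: -13016/5299 ≈ -2.4563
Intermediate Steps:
u(t, T) = 2 + T
H(o) = 0 (H(o) = 4*(o - o) = 4*0 = 0)
V(I) = 0 (V(I) = 0**2 = 0)
(V(H(-13)) + ((-13171 - 12859) + u(84, -4)))/(9744 + (-2 - 12)*(-61)) = (0 + ((-13171 - 12859) + (2 - 4)))/(9744 + (-2 - 12)*(-61)) = (0 + (-26030 - 2))/(9744 - 14*(-61)) = (0 - 26032)/(9744 + 854) = -26032/10598 = -26032*1/10598 = -13016/5299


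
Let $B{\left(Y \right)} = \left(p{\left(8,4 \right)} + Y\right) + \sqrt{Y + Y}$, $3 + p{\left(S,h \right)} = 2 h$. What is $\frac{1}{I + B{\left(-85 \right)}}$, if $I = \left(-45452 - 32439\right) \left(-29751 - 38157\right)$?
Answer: $\frac{2644710974}{13988992271992057437} - \frac{i \sqrt{170}}{27977984543984114874} \approx 1.8906 \cdot 10^{-10} - 4.6602 \cdot 10^{-19} i$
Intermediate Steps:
$p{\left(S,h \right)} = -3 + 2 h$
$B{\left(Y \right)} = 5 + Y + \sqrt{2} \sqrt{Y}$ ($B{\left(Y \right)} = \left(\left(-3 + 2 \cdot 4\right) + Y\right) + \sqrt{Y + Y} = \left(\left(-3 + 8\right) + Y\right) + \sqrt{2 Y} = \left(5 + Y\right) + \sqrt{2} \sqrt{Y} = 5 + Y + \sqrt{2} \sqrt{Y}$)
$I = 5289422028$ ($I = \left(-77891\right) \left(-67908\right) = 5289422028$)
$\frac{1}{I + B{\left(-85 \right)}} = \frac{1}{5289422028 + \left(5 - 85 + \sqrt{2} \sqrt{-85}\right)} = \frac{1}{5289422028 + \left(5 - 85 + \sqrt{2} i \sqrt{85}\right)} = \frac{1}{5289422028 + \left(5 - 85 + i \sqrt{170}\right)} = \frac{1}{5289422028 - \left(80 - i \sqrt{170}\right)} = \frac{1}{5289421948 + i \sqrt{170}}$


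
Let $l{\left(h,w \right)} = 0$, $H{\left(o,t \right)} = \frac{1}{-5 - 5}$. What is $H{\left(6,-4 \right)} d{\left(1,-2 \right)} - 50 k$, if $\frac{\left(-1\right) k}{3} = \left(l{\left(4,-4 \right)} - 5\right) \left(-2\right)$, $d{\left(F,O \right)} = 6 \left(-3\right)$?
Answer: $\frac{7509}{5} \approx 1501.8$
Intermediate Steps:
$H{\left(o,t \right)} = - \frac{1}{10}$ ($H{\left(o,t \right)} = \frac{1}{-10} = - \frac{1}{10}$)
$d{\left(F,O \right)} = -18$
$k = -30$ ($k = - 3 \left(0 - 5\right) \left(-2\right) = - 3 \left(\left(-5\right) \left(-2\right)\right) = \left(-3\right) 10 = -30$)
$H{\left(6,-4 \right)} d{\left(1,-2 \right)} - 50 k = \left(- \frac{1}{10}\right) \left(-18\right) - -1500 = \frac{9}{5} + 1500 = \frac{7509}{5}$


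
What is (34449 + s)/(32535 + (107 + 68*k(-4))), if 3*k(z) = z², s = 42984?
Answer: 232299/99014 ≈ 2.3461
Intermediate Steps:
k(z) = z²/3
(34449 + s)/(32535 + (107 + 68*k(-4))) = (34449 + 42984)/(32535 + (107 + 68*((⅓)*(-4)²))) = 77433/(32535 + (107 + 68*((⅓)*16))) = 77433/(32535 + (107 + 68*(16/3))) = 77433/(32535 + (107 + 1088/3)) = 77433/(32535 + 1409/3) = 77433/(99014/3) = 77433*(3/99014) = 232299/99014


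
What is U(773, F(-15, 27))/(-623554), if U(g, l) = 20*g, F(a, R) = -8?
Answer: -7730/311777 ≈ -0.024793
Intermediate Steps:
U(773, F(-15, 27))/(-623554) = (20*773)/(-623554) = 15460*(-1/623554) = -7730/311777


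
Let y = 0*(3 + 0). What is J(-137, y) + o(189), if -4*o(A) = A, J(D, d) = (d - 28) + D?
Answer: -849/4 ≈ -212.25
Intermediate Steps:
y = 0 (y = 0*3 = 0)
J(D, d) = -28 + D + d (J(D, d) = (-28 + d) + D = -28 + D + d)
o(A) = -A/4
J(-137, y) + o(189) = (-28 - 137 + 0) - 1/4*189 = -165 - 189/4 = -849/4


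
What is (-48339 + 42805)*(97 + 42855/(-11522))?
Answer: -2973913493/5761 ≈ -5.1622e+5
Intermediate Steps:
(-48339 + 42805)*(97 + 42855/(-11522)) = -5534*(97 + 42855*(-1/11522)) = -5534*(97 - 42855/11522) = -5534*1074779/11522 = -2973913493/5761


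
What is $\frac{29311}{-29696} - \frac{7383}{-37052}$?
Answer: $- \frac{216696401}{275074048} \approx -0.78778$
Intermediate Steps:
$\frac{29311}{-29696} - \frac{7383}{-37052} = 29311 \left(- \frac{1}{29696}\right) - - \frac{7383}{37052} = - \frac{29311}{29696} + \frac{7383}{37052} = - \frac{216696401}{275074048}$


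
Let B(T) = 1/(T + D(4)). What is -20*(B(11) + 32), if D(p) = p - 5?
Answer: -642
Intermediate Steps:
D(p) = -5 + p
B(T) = 1/(-1 + T) (B(T) = 1/(T + (-5 + 4)) = 1/(T - 1) = 1/(-1 + T))
-20*(B(11) + 32) = -20*(1/(-1 + 11) + 32) = -20*(1/10 + 32) = -20*(⅒ + 32) = -20*321/10 = -642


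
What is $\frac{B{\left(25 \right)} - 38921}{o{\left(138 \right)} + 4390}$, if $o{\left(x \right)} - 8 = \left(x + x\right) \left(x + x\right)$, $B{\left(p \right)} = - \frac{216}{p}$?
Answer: $- \frac{973241}{2014350} \approx -0.48315$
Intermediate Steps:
$o{\left(x \right)} = 8 + 4 x^{2}$ ($o{\left(x \right)} = 8 + \left(x + x\right) \left(x + x\right) = 8 + 2 x 2 x = 8 + 4 x^{2}$)
$\frac{B{\left(25 \right)} - 38921}{o{\left(138 \right)} + 4390} = \frac{- \frac{216}{25} - 38921}{\left(8 + 4 \cdot 138^{2}\right) + 4390} = \frac{\left(-216\right) \frac{1}{25} - 38921}{\left(8 + 4 \cdot 19044\right) + 4390} = \frac{- \frac{216}{25} - 38921}{\left(8 + 76176\right) + 4390} = - \frac{973241}{25 \left(76184 + 4390\right)} = - \frac{973241}{25 \cdot 80574} = \left(- \frac{973241}{25}\right) \frac{1}{80574} = - \frac{973241}{2014350}$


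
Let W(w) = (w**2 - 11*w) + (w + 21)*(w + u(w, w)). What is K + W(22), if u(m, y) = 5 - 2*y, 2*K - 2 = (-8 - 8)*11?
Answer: -576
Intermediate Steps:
K = -87 (K = 1 + ((-8 - 8)*11)/2 = 1 + (-16*11)/2 = 1 + (1/2)*(-176) = 1 - 88 = -87)
W(w) = w**2 - 11*w + (5 - w)*(21 + w) (W(w) = (w**2 - 11*w) + (w + 21)*(w + (5 - 2*w)) = (w**2 - 11*w) + (21 + w)*(5 - w) = (w**2 - 11*w) + (5 - w)*(21 + w) = w**2 - 11*w + (5 - w)*(21 + w))
K + W(22) = -87 + (105 - 27*22) = -87 + (105 - 594) = -87 - 489 = -576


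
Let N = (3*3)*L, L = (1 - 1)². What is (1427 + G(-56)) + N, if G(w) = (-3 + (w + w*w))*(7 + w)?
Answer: -149346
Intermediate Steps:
L = 0 (L = 0² = 0)
N = 0 (N = (3*3)*0 = 9*0 = 0)
G(w) = (7 + w)*(-3 + w + w²) (G(w) = (-3 + (w + w²))*(7 + w) = (-3 + w + w²)*(7 + w) = (7 + w)*(-3 + w + w²))
(1427 + G(-56)) + N = (1427 + (-21 + (-56)³ + 4*(-56) + 8*(-56)²)) + 0 = (1427 + (-21 - 175616 - 224 + 8*3136)) + 0 = (1427 + (-21 - 175616 - 224 + 25088)) + 0 = (1427 - 150773) + 0 = -149346 + 0 = -149346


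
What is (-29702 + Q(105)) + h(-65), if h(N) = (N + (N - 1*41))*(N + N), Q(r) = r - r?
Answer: -7472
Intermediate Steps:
Q(r) = 0
h(N) = 2*N*(-41 + 2*N) (h(N) = (N + (N - 41))*(2*N) = (N + (-41 + N))*(2*N) = (-41 + 2*N)*(2*N) = 2*N*(-41 + 2*N))
(-29702 + Q(105)) + h(-65) = (-29702 + 0) + 2*(-65)*(-41 + 2*(-65)) = -29702 + 2*(-65)*(-41 - 130) = -29702 + 2*(-65)*(-171) = -29702 + 22230 = -7472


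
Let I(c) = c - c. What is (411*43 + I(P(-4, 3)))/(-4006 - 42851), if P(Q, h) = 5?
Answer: -5891/15619 ≈ -0.37717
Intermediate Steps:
I(c) = 0
(411*43 + I(P(-4, 3)))/(-4006 - 42851) = (411*43 + 0)/(-4006 - 42851) = (17673 + 0)/(-46857) = 17673*(-1/46857) = -5891/15619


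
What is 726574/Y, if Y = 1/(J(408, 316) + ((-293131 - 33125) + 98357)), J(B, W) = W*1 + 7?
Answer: -165350804624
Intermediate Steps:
J(B, W) = 7 + W (J(B, W) = W + 7 = 7 + W)
Y = -1/227576 (Y = 1/((7 + 316) + ((-293131 - 33125) + 98357)) = 1/(323 + (-326256 + 98357)) = 1/(323 - 227899) = 1/(-227576) = -1/227576 ≈ -4.3941e-6)
726574/Y = 726574/(-1/227576) = 726574*(-227576) = -165350804624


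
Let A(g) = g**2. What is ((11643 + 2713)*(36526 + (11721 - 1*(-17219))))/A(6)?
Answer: 26106386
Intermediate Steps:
((11643 + 2713)*(36526 + (11721 - 1*(-17219))))/A(6) = ((11643 + 2713)*(36526 + (11721 - 1*(-17219))))/(6**2) = (14356*(36526 + (11721 + 17219)))/36 = (14356*(36526 + 28940))*(1/36) = (14356*65466)*(1/36) = 939829896*(1/36) = 26106386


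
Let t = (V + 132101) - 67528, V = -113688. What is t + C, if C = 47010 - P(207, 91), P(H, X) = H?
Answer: -2312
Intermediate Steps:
t = -49115 (t = (-113688 + 132101) - 67528 = 18413 - 67528 = -49115)
C = 46803 (C = 47010 - 1*207 = 47010 - 207 = 46803)
t + C = -49115 + 46803 = -2312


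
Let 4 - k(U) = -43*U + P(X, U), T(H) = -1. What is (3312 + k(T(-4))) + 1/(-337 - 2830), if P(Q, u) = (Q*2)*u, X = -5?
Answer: 10333920/3167 ≈ 3263.0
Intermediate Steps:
P(Q, u) = 2*Q*u (P(Q, u) = (2*Q)*u = 2*Q*u)
k(U) = 4 + 53*U (k(U) = 4 - (-43*U + 2*(-5)*U) = 4 - (-43*U - 10*U) = 4 - (-53)*U = 4 + 53*U)
(3312 + k(T(-4))) + 1/(-337 - 2830) = (3312 + (4 + 53*(-1))) + 1/(-337 - 2830) = (3312 + (4 - 53)) + 1/(-3167) = (3312 - 49) - 1/3167 = 3263 - 1/3167 = 10333920/3167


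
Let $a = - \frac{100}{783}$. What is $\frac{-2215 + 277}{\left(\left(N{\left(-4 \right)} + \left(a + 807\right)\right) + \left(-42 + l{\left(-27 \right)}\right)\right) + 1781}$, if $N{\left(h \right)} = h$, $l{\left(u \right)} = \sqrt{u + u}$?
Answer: $- \frac{1510083725922}{1980635734301} + \frac{1782249723 i \sqrt{6}}{1980635734301} \approx -0.76242 + 0.0022041 i$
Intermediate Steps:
$l{\left(u \right)} = \sqrt{2} \sqrt{u}$ ($l{\left(u \right)} = \sqrt{2 u} = \sqrt{2} \sqrt{u}$)
$a = - \frac{100}{783}$ ($a = \left(-100\right) \frac{1}{783} = - \frac{100}{783} \approx -0.12771$)
$\frac{-2215 + 277}{\left(\left(N{\left(-4 \right)} + \left(a + 807\right)\right) + \left(-42 + l{\left(-27 \right)}\right)\right) + 1781} = \frac{-2215 + 277}{\left(\left(-4 + \left(- \frac{100}{783} + 807\right)\right) - \left(42 - \sqrt{2} \sqrt{-27}\right)\right) + 1781} = - \frac{1938}{\left(\left(-4 + \frac{631781}{783}\right) - \left(42 - \sqrt{2} \cdot 3 i \sqrt{3}\right)\right) + 1781} = - \frac{1938}{\left(\frac{628649}{783} - \left(42 - 3 i \sqrt{6}\right)\right) + 1781} = - \frac{1938}{\left(\frac{595763}{783} + 3 i \sqrt{6}\right) + 1781} = - \frac{1938}{\frac{1990286}{783} + 3 i \sqrt{6}}$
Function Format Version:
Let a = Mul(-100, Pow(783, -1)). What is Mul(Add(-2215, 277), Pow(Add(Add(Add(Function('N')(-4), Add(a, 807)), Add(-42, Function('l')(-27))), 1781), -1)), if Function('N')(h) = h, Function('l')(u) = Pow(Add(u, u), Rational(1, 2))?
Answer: Add(Rational(-1510083725922, 1980635734301), Mul(Rational(1782249723, 1980635734301), I, Pow(6, Rational(1, 2)))) ≈ Add(-0.76242, Mul(0.0022041, I))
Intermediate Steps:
Function('l')(u) = Mul(Pow(2, Rational(1, 2)), Pow(u, Rational(1, 2))) (Function('l')(u) = Pow(Mul(2, u), Rational(1, 2)) = Mul(Pow(2, Rational(1, 2)), Pow(u, Rational(1, 2))))
a = Rational(-100, 783) (a = Mul(-100, Rational(1, 783)) = Rational(-100, 783) ≈ -0.12771)
Mul(Add(-2215, 277), Pow(Add(Add(Add(Function('N')(-4), Add(a, 807)), Add(-42, Function('l')(-27))), 1781), -1)) = Mul(Add(-2215, 277), Pow(Add(Add(Add(-4, Add(Rational(-100, 783), 807)), Add(-42, Mul(Pow(2, Rational(1, 2)), Pow(-27, Rational(1, 2))))), 1781), -1)) = Mul(-1938, Pow(Add(Add(Add(-4, Rational(631781, 783)), Add(-42, Mul(Pow(2, Rational(1, 2)), Mul(3, I, Pow(3, Rational(1, 2)))))), 1781), -1)) = Mul(-1938, Pow(Add(Add(Rational(628649, 783), Add(-42, Mul(3, I, Pow(6, Rational(1, 2))))), 1781), -1)) = Mul(-1938, Pow(Add(Add(Rational(595763, 783), Mul(3, I, Pow(6, Rational(1, 2)))), 1781), -1)) = Mul(-1938, Pow(Add(Rational(1990286, 783), Mul(3, I, Pow(6, Rational(1, 2)))), -1))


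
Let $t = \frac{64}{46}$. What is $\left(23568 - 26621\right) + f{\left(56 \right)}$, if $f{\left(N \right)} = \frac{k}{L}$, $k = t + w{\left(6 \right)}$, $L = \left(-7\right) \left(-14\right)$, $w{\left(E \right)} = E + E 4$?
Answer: $- \frac{3440370}{1127} \approx -3052.7$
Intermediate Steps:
$t = \frac{32}{23}$ ($t = 64 \cdot \frac{1}{46} = \frac{32}{23} \approx 1.3913$)
$w{\left(E \right)} = 5 E$ ($w{\left(E \right)} = E + 4 E = 5 E$)
$L = 98$
$k = \frac{722}{23}$ ($k = \frac{32}{23} + 5 \cdot 6 = \frac{32}{23} + 30 = \frac{722}{23} \approx 31.391$)
$f{\left(N \right)} = \frac{361}{1127}$ ($f{\left(N \right)} = \frac{722}{23 \cdot 98} = \frac{722}{23} \cdot \frac{1}{98} = \frac{361}{1127}$)
$\left(23568 - 26621\right) + f{\left(56 \right)} = \left(23568 - 26621\right) + \frac{361}{1127} = -3053 + \frac{361}{1127} = - \frac{3440370}{1127}$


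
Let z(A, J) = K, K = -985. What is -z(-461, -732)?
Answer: 985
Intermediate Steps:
z(A, J) = -985
-z(-461, -732) = -1*(-985) = 985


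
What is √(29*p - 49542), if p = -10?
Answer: 2*I*√12458 ≈ 223.23*I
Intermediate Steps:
√(29*p - 49542) = √(29*(-10) - 49542) = √(-290 - 49542) = √(-49832) = 2*I*√12458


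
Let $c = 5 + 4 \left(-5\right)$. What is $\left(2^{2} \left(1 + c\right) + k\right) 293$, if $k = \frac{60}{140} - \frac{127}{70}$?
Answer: $- \frac{1176981}{70} \approx -16814.0$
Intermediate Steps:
$c = -15$ ($c = 5 - 20 = -15$)
$k = - \frac{97}{70}$ ($k = 60 \cdot \frac{1}{140} - \frac{127}{70} = \frac{3}{7} - \frac{127}{70} = - \frac{97}{70} \approx -1.3857$)
$\left(2^{2} \left(1 + c\right) + k\right) 293 = \left(2^{2} \left(1 - 15\right) - \frac{97}{70}\right) 293 = \left(4 \left(-14\right) - \frac{97}{70}\right) 293 = \left(-56 - \frac{97}{70}\right) 293 = \left(- \frac{4017}{70}\right) 293 = - \frac{1176981}{70}$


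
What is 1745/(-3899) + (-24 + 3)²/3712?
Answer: -4757981/14473088 ≈ -0.32875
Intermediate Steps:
1745/(-3899) + (-24 + 3)²/3712 = 1745*(-1/3899) + (-21)²*(1/3712) = -1745/3899 + 441*(1/3712) = -1745/3899 + 441/3712 = -4757981/14473088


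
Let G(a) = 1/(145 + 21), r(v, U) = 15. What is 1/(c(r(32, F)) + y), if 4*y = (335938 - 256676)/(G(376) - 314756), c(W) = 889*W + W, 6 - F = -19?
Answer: 52249495/697527468877 ≈ 7.4907e-5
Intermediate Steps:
F = 25 (F = 6 - 1*(-19) = 6 + 19 = 25)
G(a) = 1/166
c(W) = 890*W
y = -3289373/52249495 (y = ((335938 - 256676)/(1/166 - 314756))/4 = (79262/(-52249495/166))/4 = (79262*(-166/52249495))/4 = (1/4)*(-13157492/52249495) = -3289373/52249495 ≈ -0.062955)
1/(c(r(32, F)) + y) = 1/(890*15 - 3289373/52249495) = 1/(13350 - 3289373/52249495) = 1/(697527468877/52249495) = 52249495/697527468877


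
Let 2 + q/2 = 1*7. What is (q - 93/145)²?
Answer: 1841449/21025 ≈ 87.584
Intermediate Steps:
q = 10 (q = -4 + 2*(1*7) = -4 + 2*7 = -4 + 14 = 10)
(q - 93/145)² = (10 - 93/145)² = (1357/145)² = 1841449/21025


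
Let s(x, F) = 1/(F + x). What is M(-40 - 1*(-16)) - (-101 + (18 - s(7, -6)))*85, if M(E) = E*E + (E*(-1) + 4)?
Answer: 7744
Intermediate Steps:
M(E) = 4 + E² - E (M(E) = E² + (-E + 4) = E² + (4 - E) = 4 + E² - E)
M(-40 - 1*(-16)) - (-101 + (18 - s(7, -6)))*85 = (4 + (-40 - 1*(-16))² - (-40 - 1*(-16))) - (-101 + (18 - 1/(-6 + 7)))*85 = (4 + (-40 + 16)² - (-40 + 16)) - (-101 + (18 - 1/1))*85 = (4 + (-24)² - 1*(-24)) - (-101 + (18 - 1*1))*85 = (4 + 576 + 24) - (-101 + (18 - 1))*85 = 604 - (-101 + 17)*85 = 604 - (-84)*85 = 604 - 1*(-7140) = 604 + 7140 = 7744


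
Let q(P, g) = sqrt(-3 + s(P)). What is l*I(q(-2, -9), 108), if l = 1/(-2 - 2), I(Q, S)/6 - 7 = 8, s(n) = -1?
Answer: -45/2 ≈ -22.500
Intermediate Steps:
q(P, g) = 2*I (q(P, g) = sqrt(-3 - 1) = sqrt(-4) = 2*I)
I(Q, S) = 90 (I(Q, S) = 42 + 6*8 = 42 + 48 = 90)
l = -1/4 (l = 1/(-4) = -1/4 ≈ -0.25000)
l*I(q(-2, -9), 108) = -1/4*90 = -45/2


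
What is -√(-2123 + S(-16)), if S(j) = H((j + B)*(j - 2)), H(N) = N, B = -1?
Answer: -I*√1817 ≈ -42.626*I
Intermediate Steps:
S(j) = (-1 + j)*(-2 + j) (S(j) = (j - 1)*(j - 2) = (-1 + j)*(-2 + j))
-√(-2123 + S(-16)) = -√(-2123 + (2 + (-16)² - 3*(-16))) = -√(-2123 + (2 + 256 + 48)) = -√(-2123 + 306) = -√(-1817) = -I*√1817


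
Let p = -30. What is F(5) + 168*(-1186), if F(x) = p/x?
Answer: -199254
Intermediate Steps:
F(x) = -30/x
F(5) + 168*(-1186) = -30/5 + 168*(-1186) = -30*⅕ - 199248 = -6 - 199248 = -199254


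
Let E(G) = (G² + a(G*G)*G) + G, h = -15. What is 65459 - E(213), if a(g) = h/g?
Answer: 1411272/71 ≈ 19877.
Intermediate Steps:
a(g) = -15/g
E(G) = G + G² - 15/G (E(G) = (G² + (-15/G²)*G) + G = (G² - 15/G) + G = G + G² - 15/G)
65459 - E(213) = 65459 - (213 + 213² - 15/213) = 65459 - (213 + 45369 - 15*1/213) = 65459 - (213 + 45369 - 5/71) = 65459 - 1*3236317/71 = 65459 - 3236317/71 = 1411272/71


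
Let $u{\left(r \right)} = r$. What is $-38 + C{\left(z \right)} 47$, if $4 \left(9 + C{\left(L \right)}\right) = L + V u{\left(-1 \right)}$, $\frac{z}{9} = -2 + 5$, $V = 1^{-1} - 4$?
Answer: $- \frac{217}{2} \approx -108.5$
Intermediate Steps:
$V = -3$ ($V = 1 - 4 = -3$)
$z = 27$ ($z = 9 \left(-2 + 5\right) = 9 \cdot 3 = 27$)
$C{\left(L \right)} = - \frac{33}{4} + \frac{L}{4}$ ($C{\left(L \right)} = -9 + \frac{L - -3}{4} = -9 + \frac{L + 3}{4} = -9 + \frac{3 + L}{4} = -9 + \left(\frac{3}{4} + \frac{L}{4}\right) = - \frac{33}{4} + \frac{L}{4}$)
$-38 + C{\left(z \right)} 47 = -38 + \left(- \frac{33}{4} + \frac{1}{4} \cdot 27\right) 47 = -38 + \left(- \frac{33}{4} + \frac{27}{4}\right) 47 = -38 - \frac{141}{2} = - \frac{217}{2}$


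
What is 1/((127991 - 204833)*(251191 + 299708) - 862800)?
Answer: -1/42333043758 ≈ -2.3622e-11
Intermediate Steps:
1/((127991 - 204833)*(251191 + 299708) - 862800) = 1/(-76842*550899 - 862800) = 1/(-42332180958 - 862800) = 1/(-42333043758) = -1/42333043758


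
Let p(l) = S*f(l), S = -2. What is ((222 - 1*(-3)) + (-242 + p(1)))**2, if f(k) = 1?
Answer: 361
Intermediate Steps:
p(l) = -2 (p(l) = -2*1 = -2)
((222 - 1*(-3)) + (-242 + p(1)))**2 = ((222 - 1*(-3)) + (-242 - 2))**2 = ((222 + 3) - 244)**2 = (225 - 244)**2 = (-19)**2 = 361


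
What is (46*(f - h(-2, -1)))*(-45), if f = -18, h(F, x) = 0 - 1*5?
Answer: 26910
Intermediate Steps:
h(F, x) = -5 (h(F, x) = 0 - 5 = -5)
(46*(f - h(-2, -1)))*(-45) = (46*(-18 - 1*(-5)))*(-45) = (46*(-18 + 5))*(-45) = (46*(-13))*(-45) = -598*(-45) = 26910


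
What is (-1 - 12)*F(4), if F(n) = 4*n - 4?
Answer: -156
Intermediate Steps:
F(n) = -4 + 4*n
(-1 - 12)*F(4) = (-1 - 12)*(-4 + 4*4) = -13*(-4 + 16) = -13*12 = -156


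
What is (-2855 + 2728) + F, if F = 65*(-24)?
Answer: -1687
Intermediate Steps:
F = -1560
(-2855 + 2728) + F = (-2855 + 2728) - 1560 = -127 - 1560 = -1687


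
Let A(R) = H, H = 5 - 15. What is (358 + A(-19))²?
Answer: 121104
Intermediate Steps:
H = -10
A(R) = -10
(358 + A(-19))² = (358 - 10)² = 348² = 121104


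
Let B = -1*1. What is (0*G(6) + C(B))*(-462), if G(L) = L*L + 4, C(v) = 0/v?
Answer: 0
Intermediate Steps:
B = -1
C(v) = 0
G(L) = 4 + L² (G(L) = L² + 4 = 4 + L²)
(0*G(6) + C(B))*(-462) = (0*(4 + 6²) + 0)*(-462) = (0*(4 + 36) + 0)*(-462) = (0*40 + 0)*(-462) = (0 + 0)*(-462) = 0*(-462) = 0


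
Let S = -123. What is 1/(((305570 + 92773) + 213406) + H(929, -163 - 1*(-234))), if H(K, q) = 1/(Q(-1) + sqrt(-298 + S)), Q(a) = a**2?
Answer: (sqrt(421) - I)/(-611750*I + 611749*sqrt(421)) ≈ 1.6347e-6 + 1.299e-13*I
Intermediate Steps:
H(K, q) = 1/(1 + I*sqrt(421)) (H(K, q) = 1/((-1)**2 + sqrt(-298 - 123)) = 1/(1 + sqrt(-421)) = 1/(1 + I*sqrt(421)))
1/(((305570 + 92773) + 213406) + H(929, -163 - 1*(-234))) = 1/(((305570 + 92773) + 213406) + (1/422 - I*sqrt(421)/422)) = 1/((398343 + 213406) + (1/422 - I*sqrt(421)/422)) = 1/(611749 + (1/422 - I*sqrt(421)/422)) = 1/(258158079/422 - I*sqrt(421)/422)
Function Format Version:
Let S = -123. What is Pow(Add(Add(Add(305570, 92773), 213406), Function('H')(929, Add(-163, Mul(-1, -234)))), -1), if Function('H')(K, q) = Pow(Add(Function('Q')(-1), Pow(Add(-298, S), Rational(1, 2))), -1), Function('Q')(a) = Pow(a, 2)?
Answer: Mul(Pow(Add(Mul(-611750, I), Mul(611749, Pow(421, Rational(1, 2)))), -1), Add(Pow(421, Rational(1, 2)), Mul(-1, I))) ≈ Add(1.6347e-6, Mul(1.2990e-13, I))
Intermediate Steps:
Function('H')(K, q) = Pow(Add(1, Mul(I, Pow(421, Rational(1, 2)))), -1) (Function('H')(K, q) = Pow(Add(Pow(-1, 2), Pow(Add(-298, -123), Rational(1, 2))), -1) = Pow(Add(1, Pow(-421, Rational(1, 2))), -1) = Pow(Add(1, Mul(I, Pow(421, Rational(1, 2)))), -1))
Pow(Add(Add(Add(305570, 92773), 213406), Function('H')(929, Add(-163, Mul(-1, -234)))), -1) = Pow(Add(Add(Add(305570, 92773), 213406), Add(Rational(1, 422), Mul(Rational(-1, 422), I, Pow(421, Rational(1, 2))))), -1) = Pow(Add(Add(398343, 213406), Add(Rational(1, 422), Mul(Rational(-1, 422), I, Pow(421, Rational(1, 2))))), -1) = Pow(Add(611749, Add(Rational(1, 422), Mul(Rational(-1, 422), I, Pow(421, Rational(1, 2))))), -1) = Pow(Add(Rational(258158079, 422), Mul(Rational(-1, 422), I, Pow(421, Rational(1, 2)))), -1)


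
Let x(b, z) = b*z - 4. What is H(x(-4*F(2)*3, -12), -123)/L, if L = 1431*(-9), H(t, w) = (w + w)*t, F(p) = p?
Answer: 23288/4293 ≈ 5.4246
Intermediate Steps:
x(b, z) = -4 + b*z
H(t, w) = 2*t*w (H(t, w) = (2*w)*t = 2*t*w)
L = -12879
H(x(-4*F(2)*3, -12), -123)/L = (2*(-4 + (-4*2*3)*(-12))*(-123))/(-12879) = (2*(-4 - 8*3*(-12))*(-123))*(-1/12879) = (2*(-4 - 24*(-12))*(-123))*(-1/12879) = (2*(-4 + 288)*(-123))*(-1/12879) = (2*284*(-123))*(-1/12879) = -69864*(-1/12879) = 23288/4293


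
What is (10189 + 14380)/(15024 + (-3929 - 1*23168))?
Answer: -24569/12073 ≈ -2.0350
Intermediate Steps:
(10189 + 14380)/(15024 + (-3929 - 1*23168)) = 24569/(15024 + (-3929 - 23168)) = 24569/(15024 - 27097) = 24569/(-12073) = 24569*(-1/12073) = -24569/12073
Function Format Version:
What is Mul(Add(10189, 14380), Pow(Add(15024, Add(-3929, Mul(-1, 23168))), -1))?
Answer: Rational(-24569, 12073) ≈ -2.0350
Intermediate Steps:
Mul(Add(10189, 14380), Pow(Add(15024, Add(-3929, Mul(-1, 23168))), -1)) = Mul(24569, Pow(Add(15024, Add(-3929, -23168)), -1)) = Mul(24569, Pow(Add(15024, -27097), -1)) = Mul(24569, Pow(-12073, -1)) = Mul(24569, Rational(-1, 12073)) = Rational(-24569, 12073)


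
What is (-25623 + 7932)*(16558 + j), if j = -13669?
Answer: -51109299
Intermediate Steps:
(-25623 + 7932)*(16558 + j) = (-25623 + 7932)*(16558 - 13669) = -17691*2889 = -51109299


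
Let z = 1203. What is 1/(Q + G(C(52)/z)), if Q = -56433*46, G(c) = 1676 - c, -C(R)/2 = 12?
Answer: -401/1040291034 ≈ -3.8547e-7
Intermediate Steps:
C(R) = -24 (C(R) = -2*12 = -24)
Q = -2595918
1/(Q + G(C(52)/z)) = 1/(-2595918 + (1676 - (-24)/1203)) = 1/(-2595918 + (1676 - 1*(-8/401))) = 1/(-2595918 + (1676 + 8/401)) = 1/(-2595918 + 672084/401) = 1/(-1040291034/401) = -401/1040291034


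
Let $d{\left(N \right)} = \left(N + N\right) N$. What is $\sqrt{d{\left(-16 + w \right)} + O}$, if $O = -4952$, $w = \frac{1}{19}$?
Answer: $\frac{i \sqrt{1604054}}{19} \approx 66.659 i$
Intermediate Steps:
$w = \frac{1}{19} \approx 0.052632$
$d{\left(N \right)} = 2 N^{2}$ ($d{\left(N \right)} = 2 N N = 2 N^{2}$)
$\sqrt{d{\left(-16 + w \right)} + O} = \sqrt{2 \left(-16 + \frac{1}{19}\right)^{2} - 4952} = \sqrt{2 \left(- \frac{303}{19}\right)^{2} - 4952} = \sqrt{2 \cdot \frac{91809}{361} - 4952} = \sqrt{\frac{183618}{361} - 4952} = \sqrt{- \frac{1604054}{361}} = \frac{i \sqrt{1604054}}{19}$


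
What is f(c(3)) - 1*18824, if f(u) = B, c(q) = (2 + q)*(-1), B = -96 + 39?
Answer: -18881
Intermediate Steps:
B = -57
c(q) = -2 - q
f(u) = -57
f(c(3)) - 1*18824 = -57 - 1*18824 = -57 - 18824 = -18881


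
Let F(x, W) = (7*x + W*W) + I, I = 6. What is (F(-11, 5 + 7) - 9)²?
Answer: 4096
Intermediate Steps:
F(x, W) = 6 + W² + 7*x (F(x, W) = (7*x + W*W) + 6 = (7*x + W²) + 6 = (W² + 7*x) + 6 = 6 + W² + 7*x)
(F(-11, 5 + 7) - 9)² = ((6 + (5 + 7)² + 7*(-11)) - 9)² = ((6 + 12² - 77) - 9)² = ((6 + 144 - 77) - 9)² = (73 - 9)² = 64² = 4096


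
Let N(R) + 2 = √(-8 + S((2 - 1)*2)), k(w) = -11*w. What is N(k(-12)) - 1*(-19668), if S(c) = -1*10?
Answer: 19666 + 3*I*√2 ≈ 19666.0 + 4.2426*I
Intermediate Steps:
S(c) = -10
N(R) = -2 + 3*I*√2 (N(R) = -2 + √(-8 - 10) = -2 + √(-18) = -2 + 3*I*√2)
N(k(-12)) - 1*(-19668) = (-2 + 3*I*√2) - 1*(-19668) = (-2 + 3*I*√2) + 19668 = 19666 + 3*I*√2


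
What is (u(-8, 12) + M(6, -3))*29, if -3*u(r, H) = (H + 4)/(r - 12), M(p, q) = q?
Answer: -1189/15 ≈ -79.267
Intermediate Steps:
u(r, H) = -(4 + H)/(3*(-12 + r)) (u(r, H) = -(H + 4)/(3*(r - 12)) = -(4 + H)/(3*(-12 + r)))
(u(-8, 12) + M(6, -3))*29 = ((-4 - 1*12)/(3*(-12 - 8)) - 3)*29 = ((⅓)*(-4 - 12)/(-20) - 3)*29 = ((⅓)*(-1/20)*(-16) - 3)*29 = (4/15 - 3)*29 = -41/15*29 = -1189/15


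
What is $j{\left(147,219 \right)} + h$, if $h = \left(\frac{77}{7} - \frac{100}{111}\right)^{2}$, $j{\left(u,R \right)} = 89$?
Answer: $\frac{2353210}{12321} \approx 190.99$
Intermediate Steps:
$h = \frac{1256641}{12321}$ ($h = \left(77 \cdot \frac{1}{7} - \frac{100}{111}\right)^{2} = \left(11 - \frac{100}{111}\right)^{2} = \left(\frac{1121}{111}\right)^{2} = \frac{1256641}{12321} \approx 101.99$)
$j{\left(147,219 \right)} + h = 89 + \frac{1256641}{12321} = \frac{2353210}{12321}$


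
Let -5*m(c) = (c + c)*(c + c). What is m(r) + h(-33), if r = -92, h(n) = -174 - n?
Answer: -34561/5 ≈ -6912.2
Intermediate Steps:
m(c) = -4*c²/5 (m(c) = -(c + c)*(c + c)/5 = -2*c*2*c/5 = -4*c²/5)
m(r) + h(-33) = -⅘*(-92)² + (-174 - 1*(-33)) = -⅘*8464 + (-174 + 33) = -33856/5 - 141 = -34561/5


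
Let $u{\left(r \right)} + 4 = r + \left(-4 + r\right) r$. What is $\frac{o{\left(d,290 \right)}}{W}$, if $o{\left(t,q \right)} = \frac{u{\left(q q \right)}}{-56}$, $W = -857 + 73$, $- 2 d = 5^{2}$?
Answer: $\frac{55254357}{343} \approx 1.6109 \cdot 10^{5}$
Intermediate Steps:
$u{\left(r \right)} = -4 + r + r \left(-4 + r\right)$ ($u{\left(r \right)} = -4 + \left(r + \left(-4 + r\right) r\right) = -4 + \left(r + r \left(-4 + r\right)\right) = -4 + r + r \left(-4 + r\right)$)
$d = - \frac{25}{2}$ ($d = - \frac{5^{2}}{2} = \left(- \frac{1}{2}\right) 25 = - \frac{25}{2} \approx -12.5$)
$W = -784$
$o{\left(t,q \right)} = \frac{1}{14} - \frac{q^{4}}{56} + \frac{3 q^{2}}{56}$ ($o{\left(t,q \right)} = \frac{-4 + \left(q q\right)^{2} - 3 q q}{-56} = \left(-4 + \left(q^{2}\right)^{2} - 3 q^{2}\right) \left(- \frac{1}{56}\right) = \left(-4 + q^{4} - 3 q^{2}\right) \left(- \frac{1}{56}\right) = \frac{1}{14} - \frac{q^{4}}{56} + \frac{3 q^{2}}{56}$)
$\frac{o{\left(d,290 \right)}}{W} = \frac{\frac{1}{14} - \frac{290^{4}}{56} + \frac{3 \cdot 290^{2}}{56}}{-784} = \left(\frac{1}{14} - \frac{884101250}{7} + \frac{3}{56} \cdot 84100\right) \left(- \frac{1}{784}\right) = \left(\frac{1}{14} - \frac{884101250}{7} + \frac{63075}{14}\right) \left(- \frac{1}{784}\right) = \left(- \frac{884069712}{7}\right) \left(- \frac{1}{784}\right) = \frac{55254357}{343}$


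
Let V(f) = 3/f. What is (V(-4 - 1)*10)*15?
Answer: -90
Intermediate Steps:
(V(-4 - 1)*10)*15 = ((3/(-4 - 1))*10)*15 = ((3/(-5))*10)*15 = ((3*(-⅕))*10)*15 = -⅗*10*15 = -6*15 = -90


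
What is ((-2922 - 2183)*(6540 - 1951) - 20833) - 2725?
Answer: -23450403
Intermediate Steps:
((-2922 - 2183)*(6540 - 1951) - 20833) - 2725 = (-5105*4589 - 20833) - 2725 = (-23426845 - 20833) - 2725 = -23447678 - 2725 = -23450403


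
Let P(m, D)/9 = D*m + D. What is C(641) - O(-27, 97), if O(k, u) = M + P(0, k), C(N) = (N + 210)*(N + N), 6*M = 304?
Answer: 3273523/3 ≈ 1.0912e+6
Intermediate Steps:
P(m, D) = 9*D + 9*D*m (P(m, D) = 9*(D*m + D) = 9*(D + D*m) = 9*D + 9*D*m)
M = 152/3 (M = (⅙)*304 = 152/3 ≈ 50.667)
C(N) = 2*N*(210 + N) (C(N) = (210 + N)*(2*N) = 2*N*(210 + N))
O(k, u) = 152/3 + 9*k (O(k, u) = 152/3 + 9*k*(1 + 0) = 152/3 + 9*k*1 = 152/3 + 9*k)
C(641) - O(-27, 97) = 2*641*(210 + 641) - (152/3 + 9*(-27)) = 2*641*851 - (152/3 - 243) = 1090982 - 1*(-577/3) = 1090982 + 577/3 = 3273523/3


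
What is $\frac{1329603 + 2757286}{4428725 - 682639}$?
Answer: $\frac{4086889}{3746086} \approx 1.091$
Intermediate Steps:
$\frac{1329603 + 2757286}{4428725 - 682639} = \frac{4086889}{3746086}$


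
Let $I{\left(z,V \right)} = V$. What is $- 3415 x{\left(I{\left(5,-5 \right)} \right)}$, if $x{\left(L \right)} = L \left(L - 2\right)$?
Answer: $-119525$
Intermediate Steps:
$x{\left(L \right)} = L \left(-2 + L\right)$
$- 3415 x{\left(I{\left(5,-5 \right)} \right)} = - 3415 \left(- 5 \left(-2 - 5\right)\right) = - 3415 \left(\left(-5\right) \left(-7\right)\right) = \left(-3415\right) 35 = -119525$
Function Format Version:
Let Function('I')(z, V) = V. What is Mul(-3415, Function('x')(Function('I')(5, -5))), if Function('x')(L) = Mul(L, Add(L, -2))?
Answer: -119525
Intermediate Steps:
Function('x')(L) = Mul(L, Add(-2, L))
Mul(-3415, Function('x')(Function('I')(5, -5))) = Mul(-3415, Mul(-5, Add(-2, -5))) = Mul(-3415, Mul(-5, -7)) = Mul(-3415, 35) = -119525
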